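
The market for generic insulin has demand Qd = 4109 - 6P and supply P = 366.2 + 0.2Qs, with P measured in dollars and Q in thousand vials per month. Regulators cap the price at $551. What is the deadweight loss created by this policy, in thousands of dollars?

Rearranging supply gives Qs = 5P - 1831. Without the control the market clears where 4109 - 6P = 5P - 1831, i.e. P* = 540 and Q* = 869.
Since 551 is above P* = 540, the ceiling does not bind and the free-market outcome prevails.
Since the control does not bind, no trades are prevented and deadweight loss is zero.

0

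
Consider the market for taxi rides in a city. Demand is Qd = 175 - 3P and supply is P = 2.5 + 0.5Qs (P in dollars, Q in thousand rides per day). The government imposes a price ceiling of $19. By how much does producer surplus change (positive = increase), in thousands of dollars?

Rearranging supply gives Qs = 2P - 5. In a free market, 175 - 3P = 2P - 5 gives the equilibrium P* = 36, Q* = 67.
Because the ceiling (19) lies below the market-clearing price, it is binding.
At P = 19: Qd = 175 - 3·19 = 118 and Qs = 2·19 - 5 = 33.
Producer surplus without the control is ½ · (36 - 2.5) · 67 = 1122.25.
With the ceiling, producers sell 33 units at 19, so PS = ½ · (19 - 2.5) · 33 = 272.25.
Change in producer surplus = 272.25 - 1122.25 = -850.

-850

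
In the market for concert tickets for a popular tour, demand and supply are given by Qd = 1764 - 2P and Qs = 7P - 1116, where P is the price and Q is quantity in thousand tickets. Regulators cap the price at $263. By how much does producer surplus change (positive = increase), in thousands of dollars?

-52696.5

Equilibrium: 1764 - 2P = 7P - 1116, so 2880 = 9P and P* = 320, Q* = 1124.
Because the ceiling (263) lies below the market-clearing price, it is binding.
At P = 263: Qd = 1764 - 2·263 = 1238 and Qs = 7·263 - 1116 = 725.
Producer surplus without the control is ½ · (320 - 1116/7) · 1124 = 631688/7.
With the ceiling, producers sell 725 units at 263, so PS = ½ · (263 - 1116/7) · 725 = 525625/14.
Change in producer surplus = 525625/14 - 631688/7 = -52696.5.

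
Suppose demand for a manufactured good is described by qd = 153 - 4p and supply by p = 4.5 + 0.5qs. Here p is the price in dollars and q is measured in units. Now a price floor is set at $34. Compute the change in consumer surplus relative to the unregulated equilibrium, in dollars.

Rearranging supply gives qs = 2p - 9. Equilibrium: 153 - 4p = 2p - 9, so 162 = 6p and p* = 27, q* = 45.
Because the floor (34) lies above the market-clearing price, it is binding.
At p = 34: qd = 153 - 4·34 = 17 and qs = 2·34 - 9 = 59.
Consumer surplus without the control is ½ · (38.25 - 27) · 45 = 253.125.
With the floor, consumers buy 17 units at 34, so CS = ½ · (38.25 - 34) · 17 = 36.125.
Change in consumer surplus = 36.125 - 253.125 = -217.

-217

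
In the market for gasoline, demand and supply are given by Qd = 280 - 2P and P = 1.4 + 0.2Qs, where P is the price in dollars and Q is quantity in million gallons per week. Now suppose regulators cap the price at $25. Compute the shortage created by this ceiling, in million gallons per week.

Rearranging supply gives Qs = 5P - 7. Setting quantity demanded equal to quantity supplied, 280 - 2P = 5P - 7, gives P* = 41 and Q* = 198.
Because the ceiling (25) lies below the market-clearing price, it is binding.
At P = 25: Qd = 280 - 2·25 = 230 and Qs = 5·25 - 7 = 118.
Shortage = Qd - Qs = 230 - 118 = 112.

112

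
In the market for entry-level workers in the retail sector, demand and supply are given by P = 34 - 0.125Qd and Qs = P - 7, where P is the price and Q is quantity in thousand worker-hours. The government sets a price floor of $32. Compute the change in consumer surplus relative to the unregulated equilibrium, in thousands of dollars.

-20

Rearranging demand gives Qd = 272 - 8P. Setting quantity demanded equal to quantity supplied, 272 - 8P = P - 7, gives P* = 31 and Q* = 24.
Since 32 > 31, the floor is binding.
At P = 32: Qd = 272 - 8·32 = 16 and Qs = 32 - 7 = 25.
Consumer surplus without the control is ½ · (34 - 31) · 24 = 36.
With the floor, consumers buy 16 units at 32, so CS = ½ · (34 - 32) · 16 = 16.
Change in consumer surplus = 16 - 36 = -20.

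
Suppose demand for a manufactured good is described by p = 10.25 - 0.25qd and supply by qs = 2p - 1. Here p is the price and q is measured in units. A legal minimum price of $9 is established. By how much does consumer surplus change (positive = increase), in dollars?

-18

Rearranging demand gives qd = 41 - 4p. Without the control the market clears where 41 - 4p = 2p - 1, i.e. p* = 7 and q* = 13.
Since 9 > 7, the floor is binding.
At p = 9: qd = 41 - 4·9 = 5 and qs = 2·9 - 1 = 17.
Consumer surplus without the control is ½ · (10.25 - 7) · 13 = 21.125.
With the floor, consumers buy 5 units at 9, so CS = ½ · (10.25 - 9) · 5 = 3.125.
Change in consumer surplus = 3.125 - 21.125 = -18.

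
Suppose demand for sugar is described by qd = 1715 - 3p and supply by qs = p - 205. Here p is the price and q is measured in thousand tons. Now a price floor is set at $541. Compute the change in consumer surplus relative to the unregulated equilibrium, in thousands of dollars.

Equilibrium: 1715 - 3p = p - 205, so 1920 = 4p and p* = 480, q* = 275.
The floor of 541 is above the equilibrium price 480, so it binds.
At p = 541: qd = 1715 - 3·541 = 92 and qs = 541 - 205 = 336.
Consumer surplus without the control is ½ · (1715/3 - 480) · 275 = 75625/6.
With the floor, consumers buy 92 units at 541, so CS = ½ · (1715/3 - 541) · 92 = 4232/3.
Change in consumer surplus = 4232/3 - 75625/6 = -11193.5.

-11193.5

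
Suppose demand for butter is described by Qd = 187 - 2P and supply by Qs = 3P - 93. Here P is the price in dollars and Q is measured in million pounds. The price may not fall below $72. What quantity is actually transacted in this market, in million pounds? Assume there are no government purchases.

Equilibrium: 187 - 2P = 3P - 93, so 280 = 5P and P* = 56, Q* = 75.
The floor of 72 is above the equilibrium price 56, so it binds.
At P = 72: Qd = 187 - 2·72 = 43 and Qs = 3·72 - 93 = 123.
The quantity actually transacted is the short side, demand: 43.

43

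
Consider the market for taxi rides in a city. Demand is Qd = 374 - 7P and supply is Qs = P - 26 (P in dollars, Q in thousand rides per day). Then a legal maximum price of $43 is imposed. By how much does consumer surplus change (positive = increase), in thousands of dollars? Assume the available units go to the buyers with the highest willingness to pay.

115.5

In a free market, 374 - 7P = P - 26 gives the equilibrium P* = 50, Q* = 24.
The ceiling of 43 is below the equilibrium price 50, so it binds.
At P = 43: Qd = 374 - 7·43 = 73 and Qs = 43 - 26 = 17.
Consumer surplus without the control is ½ · (374/7 - 50) · 24 = 288/7.
With the ceiling, 17 units are sold at 43 (assume they go to the highest-value buyers). The demand price at Q = 17 is 51, so CS = ½ · [(374/7 - 43) + (51 - 43)] · 17 = 2193/14.
Change in consumer surplus = 2193/14 - 288/7 = 115.5.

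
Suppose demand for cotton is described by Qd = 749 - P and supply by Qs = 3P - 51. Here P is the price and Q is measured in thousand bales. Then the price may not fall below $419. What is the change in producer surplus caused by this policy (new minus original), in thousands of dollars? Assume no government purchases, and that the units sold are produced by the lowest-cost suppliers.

64276.5

In a free market, 749 - P = 3P - 51 gives the equilibrium P* = 200, Q* = 549.
The floor of 419 is above the equilibrium price 200, so it binds.
At P = 419: Qd = 749 - 419 = 330 and Qs = 3·419 - 51 = 1206.
Producer surplus without the control is ½ · (200 - 17) · 549 = 50233.5.
With the floor, 330 units are sold at 419. The supply price at Q = 330 is 127, so PS = ½ · [(419 - 17) + (419 - 127)] · 330 = 114510.
Change in producer surplus = 114510 - 50233.5 = 64276.5.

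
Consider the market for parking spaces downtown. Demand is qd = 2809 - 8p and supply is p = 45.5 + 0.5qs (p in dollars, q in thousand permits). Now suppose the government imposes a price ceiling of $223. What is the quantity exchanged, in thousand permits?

355

Rearranging supply gives qs = 2p - 91. In a free market, 2809 - 8p = 2p - 91 gives the equilibrium p* = 290, q* = 489.
Since 223 < 290, the ceiling is binding.
At p = 223: qd = 2809 - 8·223 = 1025 and qs = 2·223 - 91 = 355.
The quantity actually transacted is the short side, supply: 355.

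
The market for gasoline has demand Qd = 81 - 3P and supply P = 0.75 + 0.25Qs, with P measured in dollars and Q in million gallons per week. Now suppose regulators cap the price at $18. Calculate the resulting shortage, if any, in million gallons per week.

0

Rearranging supply gives Qs = 4P - 3. Without the control the market clears where 81 - 3P = 4P - 3, i.e. P* = 12 and Q* = 45.
The ceiling of 18 is above the equilibrium price 12, so it is not binding; the market clears at P* = 12, Q* = 45.
Since the control does not bind, there is no shortage.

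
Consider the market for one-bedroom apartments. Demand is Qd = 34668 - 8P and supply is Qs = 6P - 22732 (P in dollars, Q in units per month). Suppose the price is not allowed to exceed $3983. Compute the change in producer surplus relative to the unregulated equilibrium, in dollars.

-177489

In a free market, 34668 - 8P = 6P - 22732 gives the equilibrium P* = 4100, Q* = 1868.
Because the ceiling (3983) lies below the market-clearing price, it is binding.
At P = 3983: Qd = 34668 - 8·3983 = 2804 and Qs = 6·3983 - 22732 = 1166.
Producer surplus without the control is ½ · (4100 - 11366/3) · 1868 = 872356/3.
With the ceiling, producers sell 1166 units at 3983, so PS = ½ · (3983 - 11366/3) · 1166 = 339889/3.
Change in producer surplus = 339889/3 - 872356/3 = -177489.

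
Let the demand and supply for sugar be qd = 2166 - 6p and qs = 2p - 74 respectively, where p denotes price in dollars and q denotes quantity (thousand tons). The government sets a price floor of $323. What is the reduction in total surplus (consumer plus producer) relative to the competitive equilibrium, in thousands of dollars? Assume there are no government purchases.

22188

Setting quantity demanded equal to quantity supplied, 2166 - 6p = 2p - 74, gives p* = 280 and q* = 486.
Since 323 > 280, the floor is binding.
At p = 323: qd = 2166 - 6·323 = 228 and qs = 2·323 - 74 = 572.
Quantity traded falls to 228. At q = 228 the demand price is (2166 - 228)/6 = 323 and the supply price is (74 + 228)/2 = 151.
Deadweight loss = ½ · (323 - 151) · (486 - 228) = ½ · 172 · 258 = 22188.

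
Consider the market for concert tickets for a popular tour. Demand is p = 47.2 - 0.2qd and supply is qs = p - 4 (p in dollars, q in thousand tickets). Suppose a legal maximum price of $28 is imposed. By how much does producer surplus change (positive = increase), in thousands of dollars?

-360

Rearranging demand gives qd = 236 - 5p. Equilibrium: 236 - 5p = p - 4, so 240 = 6p and p* = 40, q* = 36.
The ceiling of 28 is below the equilibrium price 40, so it binds.
At p = 28: qd = 236 - 5·28 = 96 and qs = 28 - 4 = 24.
Producer surplus without the control is ½ · (40 - 4) · 36 = 648.
With the ceiling, producers sell 24 units at 28, so PS = ½ · (28 - 4) · 24 = 288.
Change in producer surplus = 288 - 648 = -360.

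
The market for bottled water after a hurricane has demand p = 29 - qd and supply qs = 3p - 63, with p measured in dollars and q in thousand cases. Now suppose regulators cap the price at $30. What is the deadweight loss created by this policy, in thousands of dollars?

0

Rearranging demand gives qd = 29 - p. Setting quantity demanded equal to quantity supplied, 29 - p = 3p - 63, gives p* = 23 and q* = 6.
The ceiling of 30 is above the equilibrium price 23, so it is not binding; the market clears at p* = 23, q* = 6.
Since the control does not bind, no trades are prevented and deadweight loss is zero.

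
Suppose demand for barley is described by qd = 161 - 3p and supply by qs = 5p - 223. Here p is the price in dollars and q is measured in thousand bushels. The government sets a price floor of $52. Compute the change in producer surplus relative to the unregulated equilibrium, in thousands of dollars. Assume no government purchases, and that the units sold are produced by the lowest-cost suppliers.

5.6

Equilibrium: 161 - 3p = 5p - 223, so 384 = 8p and p* = 48, q* = 17.
The floor of 52 is above the equilibrium price 48, so it binds.
At p = 52: qd = 161 - 3·52 = 5 and qs = 5·52 - 223 = 37.
Producer surplus without the control is ½ · (48 - 44.6) · 17 = 28.9.
With the floor, 5 units are sold at 52. The supply price at q = 5 is 45.6, so PS = ½ · [(52 - 44.6) + (52 - 45.6)] · 5 = 34.5.
Change in producer surplus = 34.5 - 28.9 = 5.6.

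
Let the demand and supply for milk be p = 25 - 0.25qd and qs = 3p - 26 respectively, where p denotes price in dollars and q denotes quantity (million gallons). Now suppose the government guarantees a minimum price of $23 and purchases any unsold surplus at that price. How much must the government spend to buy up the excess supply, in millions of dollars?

Rearranging demand gives qd = 100 - 4p. Equilibrium: 100 - 4p = 3p - 26, so 126 = 7p and p* = 18, q* = 28.
Because the floor (23) lies above the market-clearing price, it is binding.
At p = 23: qd = 100 - 4·23 = 8 and qs = 3·23 - 26 = 43.
Surplus = qs - qd = 35.
Government expenditure = surplus × support price = 35 × 23 = 805.

805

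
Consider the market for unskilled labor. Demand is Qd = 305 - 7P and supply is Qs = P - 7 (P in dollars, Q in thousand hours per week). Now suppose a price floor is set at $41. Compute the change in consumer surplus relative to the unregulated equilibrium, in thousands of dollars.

Setting quantity demanded equal to quantity supplied, 305 - 7P = P - 7, gives P* = 39 and Q* = 32.
Because the floor (41) lies above the market-clearing price, it is binding.
At P = 41: Qd = 305 - 7·41 = 18 and Qs = 41 - 7 = 34.
Consumer surplus without the control is ½ · (305/7 - 39) · 32 = 512/7.
With the floor, consumers buy 18 units at 41, so CS = ½ · (305/7 - 41) · 18 = 162/7.
Change in consumer surplus = 162/7 - 512/7 = -50.

-50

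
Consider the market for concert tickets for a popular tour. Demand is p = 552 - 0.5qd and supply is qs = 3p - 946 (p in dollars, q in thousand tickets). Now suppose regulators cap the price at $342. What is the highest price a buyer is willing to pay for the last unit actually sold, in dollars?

Rearranging demand gives qd = 1104 - 2p. Equilibrium: 1104 - 2p = 3p - 946, so 2050 = 5p and p* = 410, q* = 284.
Since 342 < 410, the ceiling is binding.
At p = 342: qd = 1104 - 2·342 = 420 and qs = 3·342 - 946 = 80.
Only 80 units reach the market. On the demand curve, the marginal buyer's willingness to pay at q = 80 is (1104 - 80)/2 = 512.

512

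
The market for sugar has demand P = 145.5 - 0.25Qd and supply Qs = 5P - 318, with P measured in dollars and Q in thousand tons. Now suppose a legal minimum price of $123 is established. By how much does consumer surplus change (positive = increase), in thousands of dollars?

Rearranging demand gives Qd = 582 - 4P. Equilibrium: 582 - 4P = 5P - 318, so 900 = 9P and P* = 100, Q* = 182.
Since 123 > 100, the floor is binding.
At P = 123: Qd = 582 - 4·123 = 90 and Qs = 5·123 - 318 = 297.
Consumer surplus without the control is ½ · (145.5 - 100) · 182 = 4140.5.
With the floor, consumers buy 90 units at 123, so CS = ½ · (145.5 - 123) · 90 = 1012.5.
Change in consumer surplus = 1012.5 - 4140.5 = -3128.

-3128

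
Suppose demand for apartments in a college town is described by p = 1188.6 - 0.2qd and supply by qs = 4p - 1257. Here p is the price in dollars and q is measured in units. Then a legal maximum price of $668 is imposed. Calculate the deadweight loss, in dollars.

62726.4

Rearranging demand gives qd = 5943 - 5p. Setting quantity demanded equal to quantity supplied, 5943 - 5p = 4p - 1257, gives p* = 800 and q* = 1943.
The ceiling of 668 is below the equilibrium price 800, so it binds.
At p = 668: qd = 5943 - 5·668 = 2603 and qs = 4·668 - 1257 = 1415.
Quantity traded falls to 1415. At q = 1415 the demand price is (5943 - 1415)/5 = 905.6 and the supply price is (1257 + 1415)/4 = 668.
Deadweight loss = ½ · (905.6 - 668) · (1943 - 1415) = ½ · 237.6 · 528 = 62726.4.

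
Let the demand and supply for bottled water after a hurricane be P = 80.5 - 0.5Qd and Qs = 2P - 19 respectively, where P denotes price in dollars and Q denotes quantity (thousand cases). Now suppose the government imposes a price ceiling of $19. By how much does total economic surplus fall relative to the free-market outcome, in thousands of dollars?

1352

Rearranging demand gives Qd = 161 - 2P. Setting quantity demanded equal to quantity supplied, 161 - 2P = 2P - 19, gives P* = 45 and Q* = 71.
Because the ceiling (19) lies below the market-clearing price, it is binding.
At P = 19: Qd = 161 - 2·19 = 123 and Qs = 2·19 - 19 = 19.
Quantity traded falls to 19. At Q = 19 the demand price is (161 - 19)/2 = 71 and the supply price is (19 + 19)/2 = 19.
Deadweight loss = ½ · (71 - 19) · (71 - 19) = ½ · 52 · 52 = 1352.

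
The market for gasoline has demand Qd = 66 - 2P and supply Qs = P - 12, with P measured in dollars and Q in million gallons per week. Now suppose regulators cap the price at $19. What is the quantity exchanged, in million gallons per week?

Setting quantity demanded equal to quantity supplied, 66 - 2P = P - 12, gives P* = 26 and Q* = 14.
Since 19 < 26, the ceiling is binding.
At P = 19: Qd = 66 - 2·19 = 28 and Qs = 19 - 12 = 7.
The quantity actually transacted is the short side, supply: 7.

7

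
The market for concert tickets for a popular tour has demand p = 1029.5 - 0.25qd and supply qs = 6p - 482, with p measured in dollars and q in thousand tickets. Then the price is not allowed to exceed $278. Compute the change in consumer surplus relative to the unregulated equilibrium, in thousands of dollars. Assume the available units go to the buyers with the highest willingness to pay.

66794

Rearranging demand gives qd = 4118 - 4p. Setting quantity demanded equal to quantity supplied, 4118 - 4p = 6p - 482, gives p* = 460 and q* = 2278.
Since 278 < 460, the ceiling is binding.
At p = 278: qd = 4118 - 4·278 = 3006 and qs = 6·278 - 482 = 1186.
Consumer surplus without the control is ½ · (1029.5 - 460) · 2278 = 648660.5.
With the ceiling, 1186 units are sold at 278 (assume they go to the highest-value buyers). The demand price at q = 1186 is 733, so CS = ½ · [(1029.5 - 278) + (733 - 278)] · 1186 = 715454.5.
Change in consumer surplus = 715454.5 - 648660.5 = 66794.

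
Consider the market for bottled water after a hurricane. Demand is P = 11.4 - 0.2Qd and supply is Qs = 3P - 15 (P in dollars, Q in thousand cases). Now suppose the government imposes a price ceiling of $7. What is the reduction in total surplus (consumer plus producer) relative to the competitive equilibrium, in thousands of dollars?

9.6

Rearranging demand gives Qd = 57 - 5P. Without the control the market clears where 57 - 5P = 3P - 15, i.e. P* = 9 and Q* = 12.
The ceiling of 7 is below the equilibrium price 9, so it binds.
At P = 7: Qd = 57 - 5·7 = 22 and Qs = 3·7 - 15 = 6.
Quantity traded falls to 6. At Q = 6 the demand price is (57 - 6)/5 = 10.2 and the supply price is (15 + 6)/3 = 7.
Deadweight loss = ½ · (10.2 - 7) · (12 - 6) = ½ · 3.2 · 6 = 9.6.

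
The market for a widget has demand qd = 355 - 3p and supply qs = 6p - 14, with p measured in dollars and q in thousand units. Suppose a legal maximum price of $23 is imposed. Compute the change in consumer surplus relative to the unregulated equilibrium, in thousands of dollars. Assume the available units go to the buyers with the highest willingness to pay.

Without the control the market clears where 355 - 3p = 6p - 14, i.e. p* = 41 and q* = 232.
The ceiling of 23 is below the equilibrium price 41, so it binds.
At p = 23: qd = 355 - 3·23 = 286 and qs = 6·23 - 14 = 124.
Consumer surplus without the control is ½ · (355/3 - 41) · 232 = 26912/3.
With the ceiling, 124 units are sold at 23 (assume they go to the highest-value buyers). The demand price at q = 124 is 77, so CS = ½ · [(355/3 - 23) + (77 - 23)] · 124 = 27776/3.
Change in consumer surplus = 27776/3 - 26912/3 = 288.

288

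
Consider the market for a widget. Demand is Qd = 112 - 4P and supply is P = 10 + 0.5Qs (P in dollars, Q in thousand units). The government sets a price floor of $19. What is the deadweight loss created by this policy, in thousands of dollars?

Rearranging supply gives Qs = 2P - 20. In a free market, 112 - 4P = 2P - 20 gives the equilibrium P* = 22, Q* = 24.
Since 19 is below P* = 22, the floor does not bind and the free-market outcome prevails.
Since the control does not bind, no trades are prevented and deadweight loss is zero.

0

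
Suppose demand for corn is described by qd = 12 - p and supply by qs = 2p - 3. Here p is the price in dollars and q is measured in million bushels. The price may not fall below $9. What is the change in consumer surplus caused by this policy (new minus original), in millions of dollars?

-20

In a free market, 12 - p = 2p - 3 gives the equilibrium p* = 5, q* = 7.
The floor of 9 is above the equilibrium price 5, so it binds.
At p = 9: qd = 12 - 9 = 3 and qs = 2·9 - 3 = 15.
Consumer surplus without the control is ½ · (12 - 5) · 7 = 24.5.
With the floor, consumers buy 3 units at 9, so CS = ½ · (12 - 9) · 3 = 4.5.
Change in consumer surplus = 4.5 - 24.5 = -20.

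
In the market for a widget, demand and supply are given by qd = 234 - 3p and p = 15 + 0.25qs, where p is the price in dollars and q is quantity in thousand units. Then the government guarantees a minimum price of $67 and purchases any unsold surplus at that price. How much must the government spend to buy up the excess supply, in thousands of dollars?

11725

Rearranging supply gives qs = 4p - 60. Equilibrium: 234 - 3p = 4p - 60, so 294 = 7p and p* = 42, q* = 108.
Because the floor (67) lies above the market-clearing price, it is binding.
At p = 67: qd = 234 - 3·67 = 33 and qs = 4·67 - 60 = 208.
Surplus = qs - qd = 175.
Government expenditure = surplus × support price = 175 × 67 = 11725.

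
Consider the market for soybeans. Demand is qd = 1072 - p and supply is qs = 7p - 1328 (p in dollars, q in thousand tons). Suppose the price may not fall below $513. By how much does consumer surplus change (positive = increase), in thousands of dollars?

In a free market, 1072 - p = 7p - 1328 gives the equilibrium p* = 300, q* = 772.
Since 513 > 300, the floor is binding.
At p = 513: qd = 1072 - 513 = 559 and qs = 7·513 - 1328 = 2263.
Consumer surplus without the control is ½ · (1072 - 300) · 772 = 297992.
With the floor, consumers buy 559 units at 513, so CS = ½ · (1072 - 513) · 559 = 156240.5.
Change in consumer surplus = 156240.5 - 297992 = -141751.5.

-141751.5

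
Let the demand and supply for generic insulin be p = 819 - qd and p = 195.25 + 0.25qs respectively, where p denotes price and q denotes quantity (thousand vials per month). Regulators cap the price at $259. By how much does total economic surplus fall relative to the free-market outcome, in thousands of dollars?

Rearranging demand gives qd = 819 - p; rearranging supply gives qs = 4p - 781. Without the control the market clears where 819 - p = 4p - 781, i.e. p* = 320 and q* = 499.
The ceiling of 259 is below the equilibrium price 320, so it binds.
At p = 259: qd = 819 - 259 = 560 and qs = 4·259 - 781 = 255.
Quantity traded falls to 255. At q = 255 the demand price is 819 - 255 = 564 and the supply price is (781 + 255)/4 = 259.
Deadweight loss = ½ · (564 - 259) · (499 - 255) = ½ · 305 · 244 = 37210.

37210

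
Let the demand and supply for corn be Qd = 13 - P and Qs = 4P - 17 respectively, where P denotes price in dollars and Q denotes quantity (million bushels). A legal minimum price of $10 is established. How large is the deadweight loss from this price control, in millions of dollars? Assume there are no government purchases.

Setting quantity demanded equal to quantity supplied, 13 - P = 4P - 17, gives P* = 6 and Q* = 7.
Because the floor (10) lies above the market-clearing price, it is binding.
At P = 10: Qd = 13 - 10 = 3 and Qs = 4·10 - 17 = 23.
Quantity traded falls to 3. At Q = 3 the demand price is 13 - 3 = 10 and the supply price is (17 + 3)/4 = 5.
Deadweight loss = ½ · (10 - 5) · (7 - 3) = ½ · 5 · 4 = 10.

10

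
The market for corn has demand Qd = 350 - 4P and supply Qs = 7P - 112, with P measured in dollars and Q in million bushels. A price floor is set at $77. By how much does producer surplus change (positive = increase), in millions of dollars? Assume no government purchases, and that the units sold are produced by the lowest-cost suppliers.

70

Equilibrium: 350 - 4P = 7P - 112, so 462 = 11P and P* = 42, Q* = 182.
The floor of 77 is above the equilibrium price 42, so it binds.
At P = 77: Qd = 350 - 4·77 = 42 and Qs = 7·77 - 112 = 427.
Producer surplus without the control is ½ · (42 - 16) · 182 = 2366.
With the floor, 42 units are sold at 77. The supply price at Q = 42 is 22, so PS = ½ · [(77 - 16) + (77 - 22)] · 42 = 2436.
Change in producer surplus = 2436 - 2366 = 70.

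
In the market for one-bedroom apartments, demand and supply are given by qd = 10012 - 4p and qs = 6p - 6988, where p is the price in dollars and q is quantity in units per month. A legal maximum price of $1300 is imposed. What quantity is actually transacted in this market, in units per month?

Equilibrium: 10012 - 4p = 6p - 6988, so 17000 = 10p and p* = 1700, q* = 3212.
Because the ceiling (1300) lies below the market-clearing price, it is binding.
At p = 1300: qd = 10012 - 4·1300 = 4812 and qs = 6·1300 - 6988 = 812.
The quantity actually transacted is the short side, supply: 812.

812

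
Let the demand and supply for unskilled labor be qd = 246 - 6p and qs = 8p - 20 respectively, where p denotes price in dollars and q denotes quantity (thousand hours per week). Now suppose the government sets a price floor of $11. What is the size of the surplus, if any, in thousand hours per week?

In a free market, 246 - 6p = 8p - 20 gives the equilibrium p* = 19, q* = 132.
Since 11 is below p* = 19, the floor does not bind and the free-market outcome prevails.
Since the control does not bind, there is no surplus.

0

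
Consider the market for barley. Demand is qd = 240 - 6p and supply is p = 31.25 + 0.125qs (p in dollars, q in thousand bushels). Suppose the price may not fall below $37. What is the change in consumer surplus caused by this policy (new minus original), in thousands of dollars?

-48

Rearranging supply gives qs = 8p - 250. Equilibrium: 240 - 6p = 8p - 250, so 490 = 14p and p* = 35, q* = 30.
Since 37 > 35, the floor is binding.
At p = 37: qd = 240 - 6·37 = 18 and qs = 8·37 - 250 = 46.
Consumer surplus without the control is ½ · (40 - 35) · 30 = 75.
With the floor, consumers buy 18 units at 37, so CS = ½ · (40 - 37) · 18 = 27.
Change in consumer surplus = 27 - 75 = -48.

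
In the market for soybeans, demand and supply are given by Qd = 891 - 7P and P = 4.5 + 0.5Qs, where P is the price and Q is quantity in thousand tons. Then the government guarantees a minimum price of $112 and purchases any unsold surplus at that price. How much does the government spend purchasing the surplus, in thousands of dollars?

Rearranging supply gives Qs = 2P - 9. Without the control the market clears where 891 - 7P = 2P - 9, i.e. P* = 100 and Q* = 191.
Because the floor (112) lies above the market-clearing price, it is binding.
At P = 112: Qd = 891 - 7·112 = 107 and Qs = 2·112 - 9 = 215.
Surplus = Qs - Qd = 108.
Government expenditure = surplus × support price = 108 × 112 = 12096.

12096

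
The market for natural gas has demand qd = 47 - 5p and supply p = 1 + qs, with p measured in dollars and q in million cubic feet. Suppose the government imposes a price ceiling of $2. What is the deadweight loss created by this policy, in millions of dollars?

Rearranging supply gives qs = p - 1. Without the control the market clears where 47 - 5p = p - 1, i.e. p* = 8 and q* = 7.
The ceiling of 2 is below the equilibrium price 8, so it binds.
At p = 2: qd = 47 - 5·2 = 37 and qs = 2 - 1 = 1.
Quantity traded falls to 1. At q = 1 the demand price is (47 - 1)/5 = 9.2 and the supply price is 1 + 1 = 2.
Deadweight loss = ½ · (9.2 - 2) · (7 - 1) = ½ · 7.2 · 6 = 21.6.

21.6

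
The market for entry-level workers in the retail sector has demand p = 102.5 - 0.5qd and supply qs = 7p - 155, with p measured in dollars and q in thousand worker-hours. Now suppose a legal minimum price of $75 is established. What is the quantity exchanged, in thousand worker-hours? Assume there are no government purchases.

55

Rearranging demand gives qd = 205 - 2p. Setting quantity demanded equal to quantity supplied, 205 - 2p = 7p - 155, gives p* = 40 and q* = 125.
Since 75 > 40, the floor is binding.
At p = 75: qd = 205 - 2·75 = 55 and qs = 7·75 - 155 = 370.
The quantity actually transacted is the short side, demand: 55.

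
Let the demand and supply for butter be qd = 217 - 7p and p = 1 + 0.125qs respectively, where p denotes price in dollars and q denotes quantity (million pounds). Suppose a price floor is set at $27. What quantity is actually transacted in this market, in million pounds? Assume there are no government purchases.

Rearranging supply gives qs = 8p - 8. Without the control the market clears where 217 - 7p = 8p - 8, i.e. p* = 15 and q* = 112.
Because the floor (27) lies above the market-clearing price, it is binding.
At p = 27: qd = 217 - 7·27 = 28 and qs = 8·27 - 8 = 208.
The quantity actually transacted is the short side, demand: 28.

28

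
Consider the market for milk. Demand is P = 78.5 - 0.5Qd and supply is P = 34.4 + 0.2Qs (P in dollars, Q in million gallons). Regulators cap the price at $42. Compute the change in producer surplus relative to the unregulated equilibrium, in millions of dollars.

-252.5

Rearranging demand gives Qd = 157 - 2P; rearranging supply gives Qs = 5P - 172. Equilibrium: 157 - 2P = 5P - 172, so 329 = 7P and P* = 47, Q* = 63.
The ceiling of 42 is below the equilibrium price 47, so it binds.
At P = 42: Qd = 157 - 2·42 = 73 and Qs = 5·42 - 172 = 38.
Producer surplus without the control is ½ · (47 - 34.4) · 63 = 396.9.
With the ceiling, producers sell 38 units at 42, so PS = ½ · (42 - 34.4) · 38 = 144.4.
Change in producer surplus = 144.4 - 396.9 = -252.5.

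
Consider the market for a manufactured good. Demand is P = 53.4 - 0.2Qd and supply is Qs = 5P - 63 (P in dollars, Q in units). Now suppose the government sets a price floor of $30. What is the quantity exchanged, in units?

102

Rearranging demand gives Qd = 267 - 5P. In a free market, 267 - 5P = 5P - 63 gives the equilibrium P* = 33, Q* = 102.
The floor of 30 is below the equilibrium price 33, so it is not binding; the market clears at P* = 33, Q* = 102.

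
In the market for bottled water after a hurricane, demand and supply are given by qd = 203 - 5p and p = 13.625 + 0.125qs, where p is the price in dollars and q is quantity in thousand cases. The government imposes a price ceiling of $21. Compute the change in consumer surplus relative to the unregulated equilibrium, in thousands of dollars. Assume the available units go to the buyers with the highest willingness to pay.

119.4

Rearranging supply gives qs = 8p - 109. Without the control the market clears where 203 - 5p = 8p - 109, i.e. p* = 24 and q* = 83.
Since 21 < 24, the ceiling is binding.
At p = 21: qd = 203 - 5·21 = 98 and qs = 8·21 - 109 = 59.
Consumer surplus without the control is ½ · (40.6 - 24) · 83 = 688.9.
With the ceiling, 59 units are sold at 21 (assume they go to the highest-value buyers). The demand price at q = 59 is 28.8, so CS = ½ · [(40.6 - 21) + (28.8 - 21)] · 59 = 808.3.
Change in consumer surplus = 808.3 - 688.9 = 119.4.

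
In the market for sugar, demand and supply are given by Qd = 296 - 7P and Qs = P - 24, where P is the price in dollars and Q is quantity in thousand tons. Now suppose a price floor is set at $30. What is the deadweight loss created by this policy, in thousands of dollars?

0

In a free market, 296 - 7P = P - 24 gives the equilibrium P* = 40, Q* = 16.
The floor of 30 is below the equilibrium price 40, so it is not binding; the market clears at P* = 40, Q* = 16.
Since the control does not bind, no trades are prevented and deadweight loss is zero.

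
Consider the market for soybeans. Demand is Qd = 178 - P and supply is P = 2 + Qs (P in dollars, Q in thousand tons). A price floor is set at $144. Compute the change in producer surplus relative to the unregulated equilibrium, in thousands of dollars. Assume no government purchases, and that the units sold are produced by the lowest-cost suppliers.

Rearranging supply gives Qs = P - 2. Equilibrium: 178 - P = P - 2, so 180 = 2P and P* = 90, Q* = 88.
Because the floor (144) lies above the market-clearing price, it is binding.
At P = 144: Qd = 178 - 144 = 34 and Qs = 144 - 2 = 142.
Producer surplus without the control is ½ · (90 - 2) · 88 = 3872.
With the floor, 34 units are sold at 144. The supply price at Q = 34 is 36, so PS = ½ · [(144 - 2) + (144 - 36)] · 34 = 4250.
Change in producer surplus = 4250 - 3872 = 378.

378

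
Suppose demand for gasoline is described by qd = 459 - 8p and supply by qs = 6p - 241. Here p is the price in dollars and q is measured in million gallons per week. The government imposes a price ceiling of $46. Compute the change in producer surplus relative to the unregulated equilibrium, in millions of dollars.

Equilibrium: 459 - 8p = 6p - 241, so 700 = 14p and p* = 50, q* = 59.
Because the ceiling (46) lies below the market-clearing price, it is binding.
At p = 46: qd = 459 - 8·46 = 91 and qs = 6·46 - 241 = 35.
Producer surplus without the control is ½ · (50 - 241/6) · 59 = 3481/12.
With the ceiling, producers sell 35 units at 46, so PS = ½ · (46 - 241/6) · 35 = 1225/12.
Change in producer surplus = 1225/12 - 3481/12 = -188.

-188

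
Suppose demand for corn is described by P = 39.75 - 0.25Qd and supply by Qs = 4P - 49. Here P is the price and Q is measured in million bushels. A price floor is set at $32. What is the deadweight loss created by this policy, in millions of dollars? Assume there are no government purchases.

Rearranging demand gives Qd = 159 - 4P. In a free market, 159 - 4P = 4P - 49 gives the equilibrium P* = 26, Q* = 55.
The floor of 32 is above the equilibrium price 26, so it binds.
At P = 32: Qd = 159 - 4·32 = 31 and Qs = 4·32 - 49 = 79.
Quantity traded falls to 31. At Q = 31 the demand price is (159 - 31)/4 = 32 and the supply price is (49 + 31)/4 = 20.
Deadweight loss = ½ · (32 - 20) · (55 - 31) = ½ · 12 · 24 = 144.

144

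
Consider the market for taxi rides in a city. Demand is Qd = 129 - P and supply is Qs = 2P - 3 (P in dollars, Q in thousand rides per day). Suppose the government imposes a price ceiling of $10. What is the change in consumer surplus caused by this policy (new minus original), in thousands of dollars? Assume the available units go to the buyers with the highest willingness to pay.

-1734

Setting quantity demanded equal to quantity supplied, 129 - P = 2P - 3, gives P* = 44 and Q* = 85.
Since 10 < 44, the ceiling is binding.
At P = 10: Qd = 129 - 10 = 119 and Qs = 2·10 - 3 = 17.
Consumer surplus without the control is ½ · (129 - 44) · 85 = 3612.5.
With the ceiling, 17 units are sold at 10 (assume they go to the highest-value buyers). The demand price at Q = 17 is 112, so CS = ½ · [(129 - 10) + (112 - 10)] · 17 = 1878.5.
Change in consumer surplus = 1878.5 - 3612.5 = -1734.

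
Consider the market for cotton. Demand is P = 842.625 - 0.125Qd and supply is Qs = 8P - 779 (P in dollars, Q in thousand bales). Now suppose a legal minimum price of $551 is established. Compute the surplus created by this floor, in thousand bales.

Rearranging demand gives Qd = 6741 - 8P. Without the control the market clears where 6741 - 8P = 8P - 779, i.e. P* = 470 and Q* = 2981.
The floor of 551 is above the equilibrium price 470, so it binds.
At P = 551: Qd = 6741 - 8·551 = 2333 and Qs = 8·551 - 779 = 3629.
Surplus = Qs - Qd = 3629 - 2333 = 1296.

1296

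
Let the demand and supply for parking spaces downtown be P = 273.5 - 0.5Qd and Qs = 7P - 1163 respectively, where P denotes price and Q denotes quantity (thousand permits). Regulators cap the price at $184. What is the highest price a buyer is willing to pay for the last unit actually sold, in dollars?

Rearranging demand gives Qd = 547 - 2P. Without the control the market clears where 547 - 2P = 7P - 1163, i.e. P* = 190 and Q* = 167.
Since 184 < 190, the ceiling is binding.
At P = 184: Qd = 547 - 2·184 = 179 and Qs = 7·184 - 1163 = 125.
Only 125 units reach the market. On the demand curve, the marginal buyer's willingness to pay at Q = 125 is (547 - 125)/2 = 211.

211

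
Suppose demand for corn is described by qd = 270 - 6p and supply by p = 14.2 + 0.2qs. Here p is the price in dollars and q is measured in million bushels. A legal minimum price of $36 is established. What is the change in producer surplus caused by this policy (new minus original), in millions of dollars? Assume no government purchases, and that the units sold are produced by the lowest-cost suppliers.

180

Rearranging supply gives qs = 5p - 71. In a free market, 270 - 6p = 5p - 71 gives the equilibrium p* = 31, q* = 84.
The floor of 36 is above the equilibrium price 31, so it binds.
At p = 36: qd = 270 - 6·36 = 54 and qs = 5·36 - 71 = 109.
Producer surplus without the control is ½ · (31 - 14.2) · 84 = 705.6.
With the floor, 54 units are sold at 36. The supply price at q = 54 is 25, so PS = ½ · [(36 - 14.2) + (36 - 25)] · 54 = 885.6.
Change in producer surplus = 885.6 - 705.6 = 180.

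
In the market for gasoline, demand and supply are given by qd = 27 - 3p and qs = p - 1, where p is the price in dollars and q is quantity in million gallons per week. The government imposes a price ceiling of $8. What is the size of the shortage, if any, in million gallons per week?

0

Setting quantity demanded equal to quantity supplied, 27 - 3p = p - 1, gives p* = 7 and q* = 6.
The ceiling of 8 is above the equilibrium price 7, so it is not binding; the market clears at p* = 7, q* = 6.
Since the control does not bind, there is no shortage.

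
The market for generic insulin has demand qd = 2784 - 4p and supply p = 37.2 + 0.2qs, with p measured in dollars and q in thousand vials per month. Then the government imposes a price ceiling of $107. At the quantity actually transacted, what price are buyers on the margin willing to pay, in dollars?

Rearranging supply gives qs = 5p - 186. Equilibrium: 2784 - 4p = 5p - 186, so 2970 = 9p and p* = 330, q* = 1464.
The ceiling of 107 is below the equilibrium price 330, so it binds.
At p = 107: qd = 2784 - 4·107 = 2356 and qs = 5·107 - 186 = 349.
Only 349 units reach the market. On the demand curve, the marginal buyer's willingness to pay at q = 349 is (2784 - 349)/4 = 608.75.

608.75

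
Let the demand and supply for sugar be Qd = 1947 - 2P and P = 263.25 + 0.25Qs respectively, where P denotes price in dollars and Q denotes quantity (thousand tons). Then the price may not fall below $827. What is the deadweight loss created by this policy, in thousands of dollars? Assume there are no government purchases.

Rearranging supply gives Qs = 4P - 1053. Without the control the market clears where 1947 - 2P = 4P - 1053, i.e. P* = 500 and Q* = 947.
Since 827 > 500, the floor is binding.
At P = 827: Qd = 1947 - 2·827 = 293 and Qs = 4·827 - 1053 = 2255.
Quantity traded falls to 293. At Q = 293 the demand price is (1947 - 293)/2 = 827 and the supply price is (1053 + 293)/4 = 336.5.
Deadweight loss = ½ · (827 - 336.5) · (947 - 293) = ½ · 490.5 · 654 = 160393.5.

160393.5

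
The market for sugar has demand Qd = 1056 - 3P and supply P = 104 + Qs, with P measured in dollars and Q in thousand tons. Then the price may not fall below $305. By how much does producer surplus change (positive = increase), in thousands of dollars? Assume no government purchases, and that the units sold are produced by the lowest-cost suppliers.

Rearranging supply gives Qs = P - 104. Equilibrium: 1056 - 3P = P - 104, so 1160 = 4P and P* = 290, Q* = 186.
Since 305 > 290, the floor is binding.
At P = 305: Qd = 1056 - 3·305 = 141 and Qs = 305 - 104 = 201.
Producer surplus without the control is ½ · (290 - 104) · 186 = 17298.
With the floor, 141 units are sold at 305. The supply price at Q = 141 is 245, so PS = ½ · [(305 - 104) + (305 - 245)] · 141 = 18400.5.
Change in producer surplus = 18400.5 - 17298 = 1102.5.

1102.5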